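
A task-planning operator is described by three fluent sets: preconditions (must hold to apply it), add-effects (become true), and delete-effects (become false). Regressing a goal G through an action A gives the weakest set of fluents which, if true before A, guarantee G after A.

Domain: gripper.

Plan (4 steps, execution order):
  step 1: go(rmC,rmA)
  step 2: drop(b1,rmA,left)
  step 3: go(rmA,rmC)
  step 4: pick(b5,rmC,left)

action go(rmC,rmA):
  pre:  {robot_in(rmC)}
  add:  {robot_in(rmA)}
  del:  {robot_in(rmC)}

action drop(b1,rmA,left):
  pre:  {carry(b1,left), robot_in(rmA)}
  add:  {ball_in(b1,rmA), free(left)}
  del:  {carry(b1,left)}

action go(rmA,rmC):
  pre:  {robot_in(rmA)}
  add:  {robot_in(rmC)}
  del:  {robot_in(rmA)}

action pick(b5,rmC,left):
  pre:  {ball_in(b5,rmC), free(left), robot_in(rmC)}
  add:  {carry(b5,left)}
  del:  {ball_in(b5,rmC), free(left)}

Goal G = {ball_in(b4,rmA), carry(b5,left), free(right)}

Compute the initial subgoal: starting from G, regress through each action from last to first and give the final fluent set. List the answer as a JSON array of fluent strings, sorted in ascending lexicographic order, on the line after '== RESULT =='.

Work backward from the goal:
  through step 4 (pick(b5,rmC,left)): drop {carry(b5,left)}, keep {ball_in(b4,rmA), free(right)}, require {ball_in(b5,rmC), free(left), robot_in(rmC)}
    → {ball_in(b4,rmA), ball_in(b5,rmC), free(left), free(right), robot_in(rmC)}
  through step 3 (go(rmA,rmC)): drop {robot_in(rmC)}, keep {ball_in(b4,rmA), ball_in(b5,rmC), free(left), free(right)}, require {robot_in(rmA)}
    → {ball_in(b4,rmA), ball_in(b5,rmC), free(left), free(right), robot_in(rmA)}
  through step 2 (drop(b1,rmA,left)): drop {free(left)}, keep {ball_in(b4,rmA), ball_in(b5,rmC), free(right), robot_in(rmA)}, require {carry(b1,left), robot_in(rmA)}
    → {ball_in(b4,rmA), ball_in(b5,rmC), carry(b1,left), free(right), robot_in(rmA)}
  through step 1 (go(rmC,rmA)): drop {robot_in(rmA)}, keep {ball_in(b4,rmA), ball_in(b5,rmC), carry(b1,left), free(right)}, require {robot_in(rmC)}
    → {ball_in(b4,rmA), ball_in(b5,rmC), carry(b1,left), free(right), robot_in(rmC)}

== RESULT ==
["ball_in(b4,rmA)", "ball_in(b5,rmC)", "carry(b1,left)", "free(right)", "robot_in(rmC)"]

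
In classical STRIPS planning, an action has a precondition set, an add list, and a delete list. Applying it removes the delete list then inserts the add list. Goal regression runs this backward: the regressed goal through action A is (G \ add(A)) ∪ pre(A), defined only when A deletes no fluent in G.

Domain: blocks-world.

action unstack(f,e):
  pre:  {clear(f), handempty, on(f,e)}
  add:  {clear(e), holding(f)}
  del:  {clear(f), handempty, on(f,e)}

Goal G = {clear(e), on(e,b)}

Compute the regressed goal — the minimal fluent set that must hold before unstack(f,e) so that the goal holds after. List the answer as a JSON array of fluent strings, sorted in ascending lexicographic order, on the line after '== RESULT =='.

Regress:
  G ∩ del = {}  (empty — regression defined)
  G \ add = {clear(e), on(e,b)} \ {clear(e), holding(f)} = {on(e,b)}
  ∪ pre   = {on(e,b)} ∪ {clear(f), handempty, on(f,e)}
          = {clear(f), handempty, on(e,b), on(f,e)}

== RESULT ==
["clear(f)", "handempty", "on(e,b)", "on(f,e)"]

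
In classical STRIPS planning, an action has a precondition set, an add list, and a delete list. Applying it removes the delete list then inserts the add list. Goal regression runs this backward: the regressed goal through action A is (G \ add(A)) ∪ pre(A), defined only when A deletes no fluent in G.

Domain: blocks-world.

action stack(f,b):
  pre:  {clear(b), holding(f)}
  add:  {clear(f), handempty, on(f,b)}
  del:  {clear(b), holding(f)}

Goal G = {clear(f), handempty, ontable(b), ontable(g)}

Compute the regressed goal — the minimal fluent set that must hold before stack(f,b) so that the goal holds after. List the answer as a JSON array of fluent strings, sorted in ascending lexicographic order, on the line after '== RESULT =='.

Regress:
  G ∩ del = {}  (empty — regression defined)
  G \ add = {clear(f), handempty, ontable(b), ontable(g)} \ {clear(f), handempty, on(f,b)} = {ontable(b), ontable(g)}
  ∪ pre   = {ontable(b), ontable(g)} ∪ {clear(b), holding(f)}
          = {clear(b), holding(f), ontable(b), ontable(g)}

== RESULT ==
["clear(b)", "holding(f)", "ontable(b)", "ontable(g)"]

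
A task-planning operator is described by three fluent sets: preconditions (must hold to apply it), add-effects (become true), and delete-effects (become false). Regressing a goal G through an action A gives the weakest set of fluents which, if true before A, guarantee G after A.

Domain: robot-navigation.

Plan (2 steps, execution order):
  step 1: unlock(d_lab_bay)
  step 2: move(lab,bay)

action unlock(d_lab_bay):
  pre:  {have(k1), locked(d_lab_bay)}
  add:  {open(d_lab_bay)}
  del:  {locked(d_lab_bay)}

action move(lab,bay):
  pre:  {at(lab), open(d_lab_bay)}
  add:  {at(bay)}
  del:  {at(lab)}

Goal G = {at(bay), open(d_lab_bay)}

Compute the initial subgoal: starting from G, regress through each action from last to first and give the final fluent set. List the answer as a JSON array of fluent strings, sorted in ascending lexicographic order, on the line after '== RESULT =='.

Regress step by step:
  through step 2 (move(lab,bay)): drop {at(bay)}, keep {open(d_lab_bay)}, require {at(lab), open(d_lab_bay)}
    → {at(lab), open(d_lab_bay)}
  through step 1 (unlock(d_lab_bay)): drop {open(d_lab_bay)}, keep {at(lab)}, require {have(k1), locked(d_lab_bay)}
    → {at(lab), have(k1), locked(d_lab_bay)}

== RESULT ==
["at(lab)", "have(k1)", "locked(d_lab_bay)"]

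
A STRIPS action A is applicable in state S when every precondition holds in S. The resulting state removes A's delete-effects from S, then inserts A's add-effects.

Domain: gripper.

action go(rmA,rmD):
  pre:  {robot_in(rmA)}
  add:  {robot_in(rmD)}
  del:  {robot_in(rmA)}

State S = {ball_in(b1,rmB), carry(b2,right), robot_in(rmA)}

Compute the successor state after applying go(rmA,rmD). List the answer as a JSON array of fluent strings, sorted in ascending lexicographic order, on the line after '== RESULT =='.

Progress:
  pre ⊆ S: {robot_in(rmA)} ⊆ S  — applicable
  S \ del = {ball_in(b1,rmB), carry(b2,right)}
  ∪ add   = {ball_in(b1,rmB), carry(b2,right), robot_in(rmD)}

== RESULT ==
["ball_in(b1,rmB)", "carry(b2,right)", "robot_in(rmD)"]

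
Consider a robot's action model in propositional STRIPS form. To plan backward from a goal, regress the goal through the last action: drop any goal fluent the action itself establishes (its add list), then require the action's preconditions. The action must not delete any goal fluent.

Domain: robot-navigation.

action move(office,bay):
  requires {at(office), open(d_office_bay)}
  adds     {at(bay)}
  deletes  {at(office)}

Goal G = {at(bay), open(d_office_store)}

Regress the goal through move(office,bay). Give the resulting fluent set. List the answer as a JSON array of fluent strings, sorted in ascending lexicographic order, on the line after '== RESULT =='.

Compute (G \ add) ∪ pre:
  G ∩ del = {}  (empty — regression defined)
  G \ add = {at(bay), open(d_office_store)} \ {at(bay)} = {open(d_office_store)}
  ∪ pre   = {open(d_office_store)} ∪ {at(office), open(d_office_bay)}
          = {at(office), open(d_office_bay), open(d_office_store)}

== RESULT ==
["at(office)", "open(d_office_bay)", "open(d_office_store)"]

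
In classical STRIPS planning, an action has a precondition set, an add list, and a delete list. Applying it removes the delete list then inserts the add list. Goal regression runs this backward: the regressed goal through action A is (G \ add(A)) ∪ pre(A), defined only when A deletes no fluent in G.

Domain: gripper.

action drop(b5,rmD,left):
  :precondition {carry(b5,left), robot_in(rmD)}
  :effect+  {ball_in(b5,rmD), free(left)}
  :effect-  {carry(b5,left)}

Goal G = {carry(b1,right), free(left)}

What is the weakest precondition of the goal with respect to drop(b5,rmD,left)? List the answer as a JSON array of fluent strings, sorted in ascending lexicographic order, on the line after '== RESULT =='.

Compute (G \ add) ∪ pre:
  G ∩ del = {}  (empty — regression defined)
  G \ add = {carry(b1,right), free(left)} \ {ball_in(b5,rmD), free(left)} = {carry(b1,right)}
  ∪ pre   = {carry(b1,right)} ∪ {carry(b5,left), robot_in(rmD)}
          = {carry(b1,right), carry(b5,left), robot_in(rmD)}

== RESULT ==
["carry(b1,right)", "carry(b5,left)", "robot_in(rmD)"]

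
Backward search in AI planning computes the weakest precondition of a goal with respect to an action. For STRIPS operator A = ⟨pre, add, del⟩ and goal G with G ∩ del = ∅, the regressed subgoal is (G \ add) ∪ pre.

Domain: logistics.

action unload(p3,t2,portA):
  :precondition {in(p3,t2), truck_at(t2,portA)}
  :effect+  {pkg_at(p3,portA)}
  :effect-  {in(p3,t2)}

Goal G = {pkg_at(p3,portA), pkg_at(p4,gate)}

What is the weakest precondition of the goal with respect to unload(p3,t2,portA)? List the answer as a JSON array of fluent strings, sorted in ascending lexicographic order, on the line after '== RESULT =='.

Compute (G \ add) ∪ pre:
  G ∩ del = {}  (empty — regression defined)
  G \ add = {pkg_at(p3,portA), pkg_at(p4,gate)} \ {pkg_at(p3,portA)} = {pkg_at(p4,gate)}
  ∪ pre   = {pkg_at(p4,gate)} ∪ {in(p3,t2), truck_at(t2,portA)}
          = {in(p3,t2), pkg_at(p4,gate), truck_at(t2,portA)}

== RESULT ==
["in(p3,t2)", "pkg_at(p4,gate)", "truck_at(t2,portA)"]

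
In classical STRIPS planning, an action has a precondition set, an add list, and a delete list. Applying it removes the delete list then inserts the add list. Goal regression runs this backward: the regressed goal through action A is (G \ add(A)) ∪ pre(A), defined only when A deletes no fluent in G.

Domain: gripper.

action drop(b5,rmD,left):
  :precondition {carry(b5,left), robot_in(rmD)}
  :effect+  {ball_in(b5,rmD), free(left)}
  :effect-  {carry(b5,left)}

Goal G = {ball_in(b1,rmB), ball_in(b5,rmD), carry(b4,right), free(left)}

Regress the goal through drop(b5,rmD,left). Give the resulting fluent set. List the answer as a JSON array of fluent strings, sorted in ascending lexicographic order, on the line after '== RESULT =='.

Compute (G \ add) ∪ pre:
  G ∩ del = {}  (empty — regression defined)
  G \ add = {ball_in(b1,rmB), ball_in(b5,rmD), carry(b4,right), free(left)} \ {ball_in(b5,rmD), free(left)} = {ball_in(b1,rmB), carry(b4,right)}
  ∪ pre   = {ball_in(b1,rmB), carry(b4,right)} ∪ {carry(b5,left), robot_in(rmD)}
          = {ball_in(b1,rmB), carry(b4,right), carry(b5,left), robot_in(rmD)}

== RESULT ==
["ball_in(b1,rmB)", "carry(b4,right)", "carry(b5,left)", "robot_in(rmD)"]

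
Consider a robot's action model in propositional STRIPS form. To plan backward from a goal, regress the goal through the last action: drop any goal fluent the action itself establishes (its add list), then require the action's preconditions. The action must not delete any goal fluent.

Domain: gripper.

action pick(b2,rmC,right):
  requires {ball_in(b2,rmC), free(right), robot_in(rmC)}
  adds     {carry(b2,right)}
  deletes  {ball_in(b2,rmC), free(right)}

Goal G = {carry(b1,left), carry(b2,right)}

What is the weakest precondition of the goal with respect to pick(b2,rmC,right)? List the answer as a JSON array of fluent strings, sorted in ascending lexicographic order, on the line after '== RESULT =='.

Regress:
  G ∩ del = {}  (empty — regression defined)
  G \ add = {carry(b1,left), carry(b2,right)} \ {carry(b2,right)} = {carry(b1,left)}
  ∪ pre   = {carry(b1,left)} ∪ {ball_in(b2,rmC), free(right), robot_in(rmC)}
          = {ball_in(b2,rmC), carry(b1,left), free(right), robot_in(rmC)}

== RESULT ==
["ball_in(b2,rmC)", "carry(b1,left)", "free(right)", "robot_in(rmC)"]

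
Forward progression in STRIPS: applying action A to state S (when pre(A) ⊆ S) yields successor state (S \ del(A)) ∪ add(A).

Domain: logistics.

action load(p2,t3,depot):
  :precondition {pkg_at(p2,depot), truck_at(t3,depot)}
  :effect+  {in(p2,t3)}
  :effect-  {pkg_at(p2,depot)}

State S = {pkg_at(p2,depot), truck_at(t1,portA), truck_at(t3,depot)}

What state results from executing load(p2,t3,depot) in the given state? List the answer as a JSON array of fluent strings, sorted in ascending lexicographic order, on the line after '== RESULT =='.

Progress:
  pre ⊆ S: {pkg_at(p2,depot), truck_at(t3,depot)} ⊆ S  — applicable
  S \ del = {truck_at(t1,portA), truck_at(t3,depot)}
  ∪ add   = {in(p2,t3), truck_at(t1,portA), truck_at(t3,depot)}

== RESULT ==
["in(p2,t3)", "truck_at(t1,portA)", "truck_at(t3,depot)"]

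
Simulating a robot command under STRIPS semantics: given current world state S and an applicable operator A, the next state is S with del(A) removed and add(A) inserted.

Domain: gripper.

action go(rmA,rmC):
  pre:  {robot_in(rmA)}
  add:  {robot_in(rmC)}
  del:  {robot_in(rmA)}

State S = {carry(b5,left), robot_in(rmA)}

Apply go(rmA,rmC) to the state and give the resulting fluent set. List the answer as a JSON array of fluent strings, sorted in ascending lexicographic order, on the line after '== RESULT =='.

Progress:
  pre ⊆ S: {robot_in(rmA)} ⊆ S  — applicable
  S \ del = {carry(b5,left)}
  ∪ add   = {carry(b5,left), robot_in(rmC)}

== RESULT ==
["carry(b5,left)", "robot_in(rmC)"]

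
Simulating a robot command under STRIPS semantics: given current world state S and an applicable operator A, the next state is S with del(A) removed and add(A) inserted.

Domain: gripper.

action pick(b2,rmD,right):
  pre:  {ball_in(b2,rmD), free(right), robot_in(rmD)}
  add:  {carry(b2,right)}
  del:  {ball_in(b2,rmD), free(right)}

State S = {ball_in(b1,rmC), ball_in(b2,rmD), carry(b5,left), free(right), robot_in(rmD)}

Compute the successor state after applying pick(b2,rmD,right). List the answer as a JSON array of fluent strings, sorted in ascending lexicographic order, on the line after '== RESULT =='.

Compute (S \ del) ∪ add:
  pre ⊆ S: {ball_in(b2,rmD), free(right), robot_in(rmD)} ⊆ S  — applicable
  S \ del = {ball_in(b1,rmC), carry(b5,left), robot_in(rmD)}
  ∪ add   = {ball_in(b1,rmC), carry(b2,right), carry(b5,left), robot_in(rmD)}

== RESULT ==
["ball_in(b1,rmC)", "carry(b2,right)", "carry(b5,left)", "robot_in(rmD)"]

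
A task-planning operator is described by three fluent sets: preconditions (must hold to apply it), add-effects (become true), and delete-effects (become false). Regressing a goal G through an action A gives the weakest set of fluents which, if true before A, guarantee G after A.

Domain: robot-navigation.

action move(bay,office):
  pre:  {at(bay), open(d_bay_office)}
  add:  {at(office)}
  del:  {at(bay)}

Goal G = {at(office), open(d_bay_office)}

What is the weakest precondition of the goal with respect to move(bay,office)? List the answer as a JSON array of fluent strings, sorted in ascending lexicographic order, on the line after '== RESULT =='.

Compute (G \ add) ∪ pre:
  G ∩ del = {}  (empty — regression defined)
  G \ add = {at(office), open(d_bay_office)} \ {at(office)} = {open(d_bay_office)}
  ∪ pre   = {open(d_bay_office)} ∪ {at(bay), open(d_bay_office)}
          = {at(bay), open(d_bay_office)}

== RESULT ==
["at(bay)", "open(d_bay_office)"]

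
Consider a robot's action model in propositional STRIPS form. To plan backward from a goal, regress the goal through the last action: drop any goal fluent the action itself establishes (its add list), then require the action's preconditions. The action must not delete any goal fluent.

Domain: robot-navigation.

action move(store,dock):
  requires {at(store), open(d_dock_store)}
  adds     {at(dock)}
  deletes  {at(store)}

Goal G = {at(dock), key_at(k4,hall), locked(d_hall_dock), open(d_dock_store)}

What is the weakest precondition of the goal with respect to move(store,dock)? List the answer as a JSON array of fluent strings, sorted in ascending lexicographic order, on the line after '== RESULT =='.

Regress:
  G ∩ del = {}  (empty — regression defined)
  G \ add = {at(dock), key_at(k4,hall), locked(d_hall_dock), open(d_dock_store)} \ {at(dock)} = {key_at(k4,hall), locked(d_hall_dock), open(d_dock_store)}
  ∪ pre   = {key_at(k4,hall), locked(d_hall_dock), open(d_dock_store)} ∪ {at(store), open(d_dock_store)}
          = {at(store), key_at(k4,hall), locked(d_hall_dock), open(d_dock_store)}

== RESULT ==
["at(store)", "key_at(k4,hall)", "locked(d_hall_dock)", "open(d_dock_store)"]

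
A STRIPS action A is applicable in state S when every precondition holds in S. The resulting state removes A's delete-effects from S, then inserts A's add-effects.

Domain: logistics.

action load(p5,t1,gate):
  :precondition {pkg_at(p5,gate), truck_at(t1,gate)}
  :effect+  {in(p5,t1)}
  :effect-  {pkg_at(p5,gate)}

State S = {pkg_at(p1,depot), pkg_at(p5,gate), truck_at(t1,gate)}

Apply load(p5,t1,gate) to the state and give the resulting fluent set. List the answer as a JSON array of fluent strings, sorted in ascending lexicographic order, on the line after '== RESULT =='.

Progress:
  pre ⊆ S: {pkg_at(p5,gate), truck_at(t1,gate)} ⊆ S  — applicable
  S \ del = {pkg_at(p1,depot), truck_at(t1,gate)}
  ∪ add   = {in(p5,t1), pkg_at(p1,depot), truck_at(t1,gate)}

== RESULT ==
["in(p5,t1)", "pkg_at(p1,depot)", "truck_at(t1,gate)"]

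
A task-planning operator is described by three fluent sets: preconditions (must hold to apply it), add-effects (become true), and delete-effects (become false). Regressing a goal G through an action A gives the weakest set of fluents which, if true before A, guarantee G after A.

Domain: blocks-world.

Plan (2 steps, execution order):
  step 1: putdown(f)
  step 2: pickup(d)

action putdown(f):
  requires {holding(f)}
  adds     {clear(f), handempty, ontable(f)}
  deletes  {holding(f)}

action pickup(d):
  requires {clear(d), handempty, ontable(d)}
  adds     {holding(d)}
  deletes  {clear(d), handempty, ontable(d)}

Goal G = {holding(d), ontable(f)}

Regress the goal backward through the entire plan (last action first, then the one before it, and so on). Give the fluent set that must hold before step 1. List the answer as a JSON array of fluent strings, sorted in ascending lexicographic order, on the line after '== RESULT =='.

Regress step by step:
  through step 2 (pickup(d)): drop {holding(d)}, keep {ontable(f)}, require {clear(d), handempty, ontable(d)}
    → {clear(d), handempty, ontable(d), ontable(f)}
  through step 1 (putdown(f)): drop {handempty, ontable(f)}, keep {clear(d), ontable(d)}, require {holding(f)}
    → {clear(d), holding(f), ontable(d)}

== RESULT ==
["clear(d)", "holding(f)", "ontable(d)"]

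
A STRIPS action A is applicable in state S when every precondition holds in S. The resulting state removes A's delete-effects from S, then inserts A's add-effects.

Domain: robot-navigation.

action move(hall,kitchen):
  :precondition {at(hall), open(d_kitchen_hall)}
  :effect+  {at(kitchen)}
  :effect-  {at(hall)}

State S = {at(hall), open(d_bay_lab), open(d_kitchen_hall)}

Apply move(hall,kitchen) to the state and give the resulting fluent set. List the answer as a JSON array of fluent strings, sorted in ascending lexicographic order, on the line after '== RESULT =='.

Compute (S \ del) ∪ add:
  pre ⊆ S: {at(hall), open(d_kitchen_hall)} ⊆ S  — applicable
  S \ del = {open(d_bay_lab), open(d_kitchen_hall)}
  ∪ add   = {at(kitchen), open(d_bay_lab), open(d_kitchen_hall)}

== RESULT ==
["at(kitchen)", "open(d_bay_lab)", "open(d_kitchen_hall)"]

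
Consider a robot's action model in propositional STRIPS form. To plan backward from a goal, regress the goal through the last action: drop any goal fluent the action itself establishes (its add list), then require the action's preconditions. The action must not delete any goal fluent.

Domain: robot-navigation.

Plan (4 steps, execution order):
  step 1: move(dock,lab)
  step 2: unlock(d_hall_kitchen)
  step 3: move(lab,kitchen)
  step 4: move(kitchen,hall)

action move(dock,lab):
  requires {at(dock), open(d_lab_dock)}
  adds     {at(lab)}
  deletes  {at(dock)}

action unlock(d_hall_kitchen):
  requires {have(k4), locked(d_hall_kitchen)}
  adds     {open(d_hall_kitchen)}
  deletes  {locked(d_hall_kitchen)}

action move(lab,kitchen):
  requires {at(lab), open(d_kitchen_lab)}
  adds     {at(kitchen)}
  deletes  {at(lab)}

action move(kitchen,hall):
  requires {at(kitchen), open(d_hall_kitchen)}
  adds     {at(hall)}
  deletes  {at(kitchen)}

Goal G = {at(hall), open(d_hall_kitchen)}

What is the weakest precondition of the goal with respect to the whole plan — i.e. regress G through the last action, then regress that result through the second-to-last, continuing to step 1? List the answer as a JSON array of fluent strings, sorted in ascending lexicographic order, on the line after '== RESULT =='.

Regress step by step:
  through step 4 (move(kitchen,hall)): drop {at(hall)}, keep {open(d_hall_kitchen)}, require {at(kitchen), open(d_hall_kitchen)}
    → {at(kitchen), open(d_hall_kitchen)}
  through step 3 (move(lab,kitchen)): drop {at(kitchen)}, keep {open(d_hall_kitchen)}, require {at(lab), open(d_kitchen_lab)}
    → {at(lab), open(d_hall_kitchen), open(d_kitchen_lab)}
  through step 2 (unlock(d_hall_kitchen)): drop {open(d_hall_kitchen)}, keep {at(lab), open(d_kitchen_lab)}, require {have(k4), locked(d_hall_kitchen)}
    → {at(lab), have(k4), locked(d_hall_kitchen), open(d_kitchen_lab)}
  through step 1 (move(dock,lab)): drop {at(lab)}, keep {have(k4), locked(d_hall_kitchen), open(d_kitchen_lab)}, require {at(dock), open(d_lab_dock)}
    → {at(dock), have(k4), locked(d_hall_kitchen), open(d_kitchen_lab), open(d_lab_dock)}

== RESULT ==
["at(dock)", "have(k4)", "locked(d_hall_kitchen)", "open(d_kitchen_lab)", "open(d_lab_dock)"]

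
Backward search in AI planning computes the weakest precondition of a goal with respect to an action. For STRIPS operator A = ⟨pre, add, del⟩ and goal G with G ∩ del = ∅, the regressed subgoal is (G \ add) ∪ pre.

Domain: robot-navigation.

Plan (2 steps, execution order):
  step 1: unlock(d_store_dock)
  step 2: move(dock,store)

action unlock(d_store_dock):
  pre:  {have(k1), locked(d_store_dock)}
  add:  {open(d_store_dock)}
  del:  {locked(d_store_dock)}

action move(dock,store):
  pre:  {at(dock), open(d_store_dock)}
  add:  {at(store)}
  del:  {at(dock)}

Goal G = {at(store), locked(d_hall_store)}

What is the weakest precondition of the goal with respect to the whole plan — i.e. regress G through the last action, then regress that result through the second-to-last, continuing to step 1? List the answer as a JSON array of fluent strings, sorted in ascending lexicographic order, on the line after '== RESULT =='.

Regress step by step:
  through step 2 (move(dock,store)): drop {at(store)}, keep {locked(d_hall_store)}, require {at(dock), open(d_store_dock)}
    → {at(dock), locked(d_hall_store), open(d_store_dock)}
  through step 1 (unlock(d_store_dock)): drop {open(d_store_dock)}, keep {at(dock), locked(d_hall_store)}, require {have(k1), locked(d_store_dock)}
    → {at(dock), have(k1), locked(d_hall_store), locked(d_store_dock)}

== RESULT ==
["at(dock)", "have(k1)", "locked(d_hall_store)", "locked(d_store_dock)"]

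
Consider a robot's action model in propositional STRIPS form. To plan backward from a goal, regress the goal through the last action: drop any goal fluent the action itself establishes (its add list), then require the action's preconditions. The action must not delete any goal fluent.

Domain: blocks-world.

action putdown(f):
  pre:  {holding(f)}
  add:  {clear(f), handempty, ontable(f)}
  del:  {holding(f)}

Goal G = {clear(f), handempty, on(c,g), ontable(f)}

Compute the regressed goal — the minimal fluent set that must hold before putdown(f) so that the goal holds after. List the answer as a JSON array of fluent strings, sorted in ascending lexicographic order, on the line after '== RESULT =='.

Regress:
  G ∩ del = {}  (empty — regression defined)
  G \ add = {clear(f), handempty, on(c,g), ontable(f)} \ {clear(f), handempty, ontable(f)} = {on(c,g)}
  ∪ pre   = {on(c,g)} ∪ {holding(f)}
          = {holding(f), on(c,g)}

== RESULT ==
["holding(f)", "on(c,g)"]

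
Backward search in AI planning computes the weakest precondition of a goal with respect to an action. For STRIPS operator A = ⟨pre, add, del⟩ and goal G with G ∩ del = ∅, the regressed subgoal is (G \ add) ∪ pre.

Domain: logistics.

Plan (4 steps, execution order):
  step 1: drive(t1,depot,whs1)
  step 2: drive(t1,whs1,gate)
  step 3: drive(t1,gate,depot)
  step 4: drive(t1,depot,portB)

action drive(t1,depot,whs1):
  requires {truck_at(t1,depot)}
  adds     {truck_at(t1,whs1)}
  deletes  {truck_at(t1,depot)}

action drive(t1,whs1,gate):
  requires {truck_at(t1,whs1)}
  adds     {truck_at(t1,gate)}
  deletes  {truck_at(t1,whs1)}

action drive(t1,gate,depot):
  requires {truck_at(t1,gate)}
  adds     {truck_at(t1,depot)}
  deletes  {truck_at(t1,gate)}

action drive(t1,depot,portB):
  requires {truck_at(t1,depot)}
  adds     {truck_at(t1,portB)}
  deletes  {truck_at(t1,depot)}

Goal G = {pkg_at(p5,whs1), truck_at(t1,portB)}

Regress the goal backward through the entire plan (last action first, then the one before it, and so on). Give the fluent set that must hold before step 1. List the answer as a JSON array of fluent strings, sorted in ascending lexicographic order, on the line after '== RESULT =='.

Work backward from the goal:
  through step 4 (drive(t1,depot,portB)): drop {truck_at(t1,portB)}, keep {pkg_at(p5,whs1)}, require {truck_at(t1,depot)}
    → {pkg_at(p5,whs1), truck_at(t1,depot)}
  through step 3 (drive(t1,gate,depot)): drop {truck_at(t1,depot)}, keep {pkg_at(p5,whs1)}, require {truck_at(t1,gate)}
    → {pkg_at(p5,whs1), truck_at(t1,gate)}
  through step 2 (drive(t1,whs1,gate)): drop {truck_at(t1,gate)}, keep {pkg_at(p5,whs1)}, require {truck_at(t1,whs1)}
    → {pkg_at(p5,whs1), truck_at(t1,whs1)}
  through step 1 (drive(t1,depot,whs1)): drop {truck_at(t1,whs1)}, keep {pkg_at(p5,whs1)}, require {truck_at(t1,depot)}
    → {pkg_at(p5,whs1), truck_at(t1,depot)}

== RESULT ==
["pkg_at(p5,whs1)", "truck_at(t1,depot)"]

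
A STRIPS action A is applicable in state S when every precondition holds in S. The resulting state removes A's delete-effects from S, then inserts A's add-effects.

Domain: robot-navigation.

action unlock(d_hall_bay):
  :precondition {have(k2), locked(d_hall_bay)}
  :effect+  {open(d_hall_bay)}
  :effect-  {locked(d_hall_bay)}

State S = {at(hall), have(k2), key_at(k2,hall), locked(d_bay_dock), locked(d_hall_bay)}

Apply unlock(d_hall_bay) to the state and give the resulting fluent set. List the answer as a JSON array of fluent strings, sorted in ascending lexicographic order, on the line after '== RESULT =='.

Compute (S \ del) ∪ add:
  pre ⊆ S: {have(k2), locked(d_hall_bay)} ⊆ S  — applicable
  S \ del = {at(hall), have(k2), key_at(k2,hall), locked(d_bay_dock)}
  ∪ add   = {at(hall), have(k2), key_at(k2,hall), locked(d_bay_dock), open(d_hall_bay)}

== RESULT ==
["at(hall)", "have(k2)", "key_at(k2,hall)", "locked(d_bay_dock)", "open(d_hall_bay)"]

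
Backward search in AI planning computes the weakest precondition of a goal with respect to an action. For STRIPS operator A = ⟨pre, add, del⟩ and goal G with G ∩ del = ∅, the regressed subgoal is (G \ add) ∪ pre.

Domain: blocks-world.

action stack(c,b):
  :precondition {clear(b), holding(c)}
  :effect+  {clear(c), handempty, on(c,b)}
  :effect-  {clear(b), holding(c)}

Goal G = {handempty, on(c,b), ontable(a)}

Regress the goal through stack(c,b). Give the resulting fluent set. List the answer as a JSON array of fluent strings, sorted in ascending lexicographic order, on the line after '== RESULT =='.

Regress:
  G ∩ del = {}  (empty — regression defined)
  G \ add = {handempty, on(c,b), ontable(a)} \ {clear(c), handempty, on(c,b)} = {ontable(a)}
  ∪ pre   = {ontable(a)} ∪ {clear(b), holding(c)}
          = {clear(b), holding(c), ontable(a)}

== RESULT ==
["clear(b)", "holding(c)", "ontable(a)"]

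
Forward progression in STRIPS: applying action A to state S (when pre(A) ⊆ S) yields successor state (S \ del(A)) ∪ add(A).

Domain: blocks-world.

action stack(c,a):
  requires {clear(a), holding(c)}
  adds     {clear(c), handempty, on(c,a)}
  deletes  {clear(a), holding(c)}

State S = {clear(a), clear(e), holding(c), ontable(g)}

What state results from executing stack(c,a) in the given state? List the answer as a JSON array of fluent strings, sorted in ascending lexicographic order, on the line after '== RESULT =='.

Progress:
  pre ⊆ S: {clear(a), holding(c)} ⊆ S  — applicable
  S \ del = {clear(e), ontable(g)}
  ∪ add   = {clear(c), clear(e), handempty, on(c,a), ontable(g)}

== RESULT ==
["clear(c)", "clear(e)", "handempty", "on(c,a)", "ontable(g)"]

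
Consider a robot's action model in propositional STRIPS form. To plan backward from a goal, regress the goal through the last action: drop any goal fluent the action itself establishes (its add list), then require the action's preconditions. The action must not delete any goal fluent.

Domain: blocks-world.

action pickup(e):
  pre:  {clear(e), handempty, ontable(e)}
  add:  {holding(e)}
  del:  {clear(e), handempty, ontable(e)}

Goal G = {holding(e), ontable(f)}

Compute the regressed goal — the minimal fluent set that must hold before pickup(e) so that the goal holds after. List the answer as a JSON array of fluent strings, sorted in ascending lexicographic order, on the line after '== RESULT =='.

Compute (G \ add) ∪ pre:
  G ∩ del = {}  (empty — regression defined)
  G \ add = {holding(e), ontable(f)} \ {holding(e)} = {ontable(f)}
  ∪ pre   = {ontable(f)} ∪ {clear(e), handempty, ontable(e)}
          = {clear(e), handempty, ontable(e), ontable(f)}

== RESULT ==
["clear(e)", "handempty", "ontable(e)", "ontable(f)"]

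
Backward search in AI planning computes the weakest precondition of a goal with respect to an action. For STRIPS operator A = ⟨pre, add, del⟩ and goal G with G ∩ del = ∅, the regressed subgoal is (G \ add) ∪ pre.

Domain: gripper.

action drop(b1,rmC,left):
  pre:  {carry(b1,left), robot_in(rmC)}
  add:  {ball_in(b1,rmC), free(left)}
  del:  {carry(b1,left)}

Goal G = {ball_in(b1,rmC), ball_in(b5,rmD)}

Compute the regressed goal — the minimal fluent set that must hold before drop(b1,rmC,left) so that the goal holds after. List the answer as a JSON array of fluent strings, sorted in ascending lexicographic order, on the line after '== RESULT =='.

Compute (G \ add) ∪ pre:
  G ∩ del = {}  (empty — regression defined)
  G \ add = {ball_in(b1,rmC), ball_in(b5,rmD)} \ {ball_in(b1,rmC), free(left)} = {ball_in(b5,rmD)}
  ∪ pre   = {ball_in(b5,rmD)} ∪ {carry(b1,left), robot_in(rmC)}
          = {ball_in(b5,rmD), carry(b1,left), robot_in(rmC)}

== RESULT ==
["ball_in(b5,rmD)", "carry(b1,left)", "robot_in(rmC)"]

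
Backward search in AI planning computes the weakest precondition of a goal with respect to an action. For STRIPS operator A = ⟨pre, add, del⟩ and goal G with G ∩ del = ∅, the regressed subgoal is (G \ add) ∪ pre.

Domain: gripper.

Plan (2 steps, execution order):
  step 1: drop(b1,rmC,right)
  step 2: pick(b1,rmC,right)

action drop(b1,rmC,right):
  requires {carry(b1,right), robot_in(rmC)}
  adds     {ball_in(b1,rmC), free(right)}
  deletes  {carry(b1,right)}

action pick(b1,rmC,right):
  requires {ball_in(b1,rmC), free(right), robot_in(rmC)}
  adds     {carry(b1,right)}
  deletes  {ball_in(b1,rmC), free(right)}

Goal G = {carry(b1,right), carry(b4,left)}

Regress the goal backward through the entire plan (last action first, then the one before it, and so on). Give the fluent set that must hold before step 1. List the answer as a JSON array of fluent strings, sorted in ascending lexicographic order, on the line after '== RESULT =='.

Regress step by step:
  through step 2 (pick(b1,rmC,right)): drop {carry(b1,right)}, keep {carry(b4,left)}, require {ball_in(b1,rmC), free(right), robot_in(rmC)}
    → {ball_in(b1,rmC), carry(b4,left), free(right), robot_in(rmC)}
  through step 1 (drop(b1,rmC,right)): drop {ball_in(b1,rmC), free(right)}, keep {carry(b4,left), robot_in(rmC)}, require {carry(b1,right), robot_in(rmC)}
    → {carry(b1,right), carry(b4,left), robot_in(rmC)}

== RESULT ==
["carry(b1,right)", "carry(b4,left)", "robot_in(rmC)"]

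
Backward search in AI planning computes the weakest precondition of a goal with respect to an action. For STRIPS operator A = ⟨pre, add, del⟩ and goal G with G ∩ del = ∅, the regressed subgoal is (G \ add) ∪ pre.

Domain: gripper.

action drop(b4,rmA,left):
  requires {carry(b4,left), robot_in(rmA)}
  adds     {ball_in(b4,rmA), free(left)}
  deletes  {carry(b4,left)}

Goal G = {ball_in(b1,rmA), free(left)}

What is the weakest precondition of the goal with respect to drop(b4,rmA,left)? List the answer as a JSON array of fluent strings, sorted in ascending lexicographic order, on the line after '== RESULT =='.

Compute (G \ add) ∪ pre:
  G ∩ del = {}  (empty — regression defined)
  G \ add = {ball_in(b1,rmA), free(left)} \ {ball_in(b4,rmA), free(left)} = {ball_in(b1,rmA)}
  ∪ pre   = {ball_in(b1,rmA)} ∪ {carry(b4,left), robot_in(rmA)}
          = {ball_in(b1,rmA), carry(b4,left), robot_in(rmA)}

== RESULT ==
["ball_in(b1,rmA)", "carry(b4,left)", "robot_in(rmA)"]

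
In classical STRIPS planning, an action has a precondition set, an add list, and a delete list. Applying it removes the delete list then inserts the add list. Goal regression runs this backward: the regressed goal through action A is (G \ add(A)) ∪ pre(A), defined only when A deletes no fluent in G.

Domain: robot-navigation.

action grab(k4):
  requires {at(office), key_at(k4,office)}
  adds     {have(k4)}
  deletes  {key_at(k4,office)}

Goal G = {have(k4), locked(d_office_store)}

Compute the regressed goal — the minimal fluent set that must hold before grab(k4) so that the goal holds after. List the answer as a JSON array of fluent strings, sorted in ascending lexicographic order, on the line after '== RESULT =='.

Compute (G \ add) ∪ pre:
  G ∩ del = {}  (empty — regression defined)
  G \ add = {have(k4), locked(d_office_store)} \ {have(k4)} = {locked(d_office_store)}
  ∪ pre   = {locked(d_office_store)} ∪ {at(office), key_at(k4,office)}
          = {at(office), key_at(k4,office), locked(d_office_store)}

== RESULT ==
["at(office)", "key_at(k4,office)", "locked(d_office_store)"]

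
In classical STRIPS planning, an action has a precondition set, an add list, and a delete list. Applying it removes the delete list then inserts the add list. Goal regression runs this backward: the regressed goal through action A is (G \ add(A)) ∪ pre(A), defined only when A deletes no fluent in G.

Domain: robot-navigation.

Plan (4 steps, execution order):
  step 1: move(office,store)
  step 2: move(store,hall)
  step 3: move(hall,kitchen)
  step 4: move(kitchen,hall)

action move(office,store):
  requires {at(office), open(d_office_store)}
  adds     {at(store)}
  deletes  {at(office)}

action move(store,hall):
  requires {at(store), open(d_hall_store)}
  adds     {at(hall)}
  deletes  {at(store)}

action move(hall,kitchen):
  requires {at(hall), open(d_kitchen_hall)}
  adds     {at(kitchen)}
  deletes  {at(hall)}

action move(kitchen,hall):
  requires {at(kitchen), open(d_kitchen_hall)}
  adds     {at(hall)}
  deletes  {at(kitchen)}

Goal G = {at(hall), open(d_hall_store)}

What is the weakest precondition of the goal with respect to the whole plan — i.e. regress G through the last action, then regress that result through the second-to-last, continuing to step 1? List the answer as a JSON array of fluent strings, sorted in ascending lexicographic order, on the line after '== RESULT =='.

Regress step by step:
  through step 4 (move(kitchen,hall)): drop {at(hall)}, keep {open(d_hall_store)}, require {at(kitchen), open(d_kitchen_hall)}
    → {at(kitchen), open(d_hall_store), open(d_kitchen_hall)}
  through step 3 (move(hall,kitchen)): drop {at(kitchen)}, keep {open(d_hall_store), open(d_kitchen_hall)}, require {at(hall), open(d_kitchen_hall)}
    → {at(hall), open(d_hall_store), open(d_kitchen_hall)}
  through step 2 (move(store,hall)): drop {at(hall)}, keep {open(d_hall_store), open(d_kitchen_hall)}, require {at(store), open(d_hall_store)}
    → {at(store), open(d_hall_store), open(d_kitchen_hall)}
  through step 1 (move(office,store)): drop {at(store)}, keep {open(d_hall_store), open(d_kitchen_hall)}, require {at(office), open(d_office_store)}
    → {at(office), open(d_hall_store), open(d_kitchen_hall), open(d_office_store)}

== RESULT ==
["at(office)", "open(d_hall_store)", "open(d_kitchen_hall)", "open(d_office_store)"]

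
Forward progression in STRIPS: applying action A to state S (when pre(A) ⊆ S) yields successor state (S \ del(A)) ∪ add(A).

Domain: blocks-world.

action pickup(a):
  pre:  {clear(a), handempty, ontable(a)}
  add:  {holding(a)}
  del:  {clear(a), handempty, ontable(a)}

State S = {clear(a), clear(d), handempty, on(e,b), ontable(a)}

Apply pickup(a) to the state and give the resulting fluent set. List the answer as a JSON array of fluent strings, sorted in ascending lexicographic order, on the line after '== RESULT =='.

Compute (S \ del) ∪ add:
  pre ⊆ S: {clear(a), handempty, ontable(a)} ⊆ S  — applicable
  S \ del = {clear(d), on(e,b)}
  ∪ add   = {clear(d), holding(a), on(e,b)}

== RESULT ==
["clear(d)", "holding(a)", "on(e,b)"]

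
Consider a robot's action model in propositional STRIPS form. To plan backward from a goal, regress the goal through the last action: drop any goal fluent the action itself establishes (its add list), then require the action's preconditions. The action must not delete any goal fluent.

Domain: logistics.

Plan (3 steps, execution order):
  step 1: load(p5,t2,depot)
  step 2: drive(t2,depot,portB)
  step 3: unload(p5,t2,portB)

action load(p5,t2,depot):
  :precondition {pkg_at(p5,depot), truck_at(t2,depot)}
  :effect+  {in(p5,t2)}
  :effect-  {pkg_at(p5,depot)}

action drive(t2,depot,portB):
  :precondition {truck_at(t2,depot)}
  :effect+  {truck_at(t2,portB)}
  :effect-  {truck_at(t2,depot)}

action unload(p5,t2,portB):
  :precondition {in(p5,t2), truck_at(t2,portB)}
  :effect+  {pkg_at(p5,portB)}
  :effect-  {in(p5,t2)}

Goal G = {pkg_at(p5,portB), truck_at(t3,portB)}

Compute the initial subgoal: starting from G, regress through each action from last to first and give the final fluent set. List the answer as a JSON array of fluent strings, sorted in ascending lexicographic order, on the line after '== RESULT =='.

Regress step by step:
  through step 3 (unload(p5,t2,portB)): drop {pkg_at(p5,portB)}, keep {truck_at(t3,portB)}, require {in(p5,t2), truck_at(t2,portB)}
    → {in(p5,t2), truck_at(t2,portB), truck_at(t3,portB)}
  through step 2 (drive(t2,depot,portB)): drop {truck_at(t2,portB)}, keep {in(p5,t2), truck_at(t3,portB)}, require {truck_at(t2,depot)}
    → {in(p5,t2), truck_at(t2,depot), truck_at(t3,portB)}
  through step 1 (load(p5,t2,depot)): drop {in(p5,t2)}, keep {truck_at(t2,depot), truck_at(t3,portB)}, require {pkg_at(p5,depot), truck_at(t2,depot)}
    → {pkg_at(p5,depot), truck_at(t2,depot), truck_at(t3,portB)}

== RESULT ==
["pkg_at(p5,depot)", "truck_at(t2,depot)", "truck_at(t3,portB)"]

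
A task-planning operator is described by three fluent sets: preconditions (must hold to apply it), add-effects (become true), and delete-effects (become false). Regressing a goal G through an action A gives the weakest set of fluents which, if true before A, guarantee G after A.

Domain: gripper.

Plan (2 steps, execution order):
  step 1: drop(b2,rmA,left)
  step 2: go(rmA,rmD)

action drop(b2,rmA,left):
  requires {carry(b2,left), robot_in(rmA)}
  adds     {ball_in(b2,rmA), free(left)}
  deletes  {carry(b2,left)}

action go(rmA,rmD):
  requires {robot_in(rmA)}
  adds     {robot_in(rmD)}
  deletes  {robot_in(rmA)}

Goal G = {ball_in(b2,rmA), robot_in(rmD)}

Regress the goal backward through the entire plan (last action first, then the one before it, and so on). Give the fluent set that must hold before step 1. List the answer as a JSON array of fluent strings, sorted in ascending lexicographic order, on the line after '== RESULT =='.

Regress step by step:
  through step 2 (go(rmA,rmD)): drop {robot_in(rmD)}, keep {ball_in(b2,rmA)}, require {robot_in(rmA)}
    → {ball_in(b2,rmA), robot_in(rmA)}
  through step 1 (drop(b2,rmA,left)): drop {ball_in(b2,rmA)}, keep {robot_in(rmA)}, require {carry(b2,left), robot_in(rmA)}
    → {carry(b2,left), robot_in(rmA)}

== RESULT ==
["carry(b2,left)", "robot_in(rmA)"]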